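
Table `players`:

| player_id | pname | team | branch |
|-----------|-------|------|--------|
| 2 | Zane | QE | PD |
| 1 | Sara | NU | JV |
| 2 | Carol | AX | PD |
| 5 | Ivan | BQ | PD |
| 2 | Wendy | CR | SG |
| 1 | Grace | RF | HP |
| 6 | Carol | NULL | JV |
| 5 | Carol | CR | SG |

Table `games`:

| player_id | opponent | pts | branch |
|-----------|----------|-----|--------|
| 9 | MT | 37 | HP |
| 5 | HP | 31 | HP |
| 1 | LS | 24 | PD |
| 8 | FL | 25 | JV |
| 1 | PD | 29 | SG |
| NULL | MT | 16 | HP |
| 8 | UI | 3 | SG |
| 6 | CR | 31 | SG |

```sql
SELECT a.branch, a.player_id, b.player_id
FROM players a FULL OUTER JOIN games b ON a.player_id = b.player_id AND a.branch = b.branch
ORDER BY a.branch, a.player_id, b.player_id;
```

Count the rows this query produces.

16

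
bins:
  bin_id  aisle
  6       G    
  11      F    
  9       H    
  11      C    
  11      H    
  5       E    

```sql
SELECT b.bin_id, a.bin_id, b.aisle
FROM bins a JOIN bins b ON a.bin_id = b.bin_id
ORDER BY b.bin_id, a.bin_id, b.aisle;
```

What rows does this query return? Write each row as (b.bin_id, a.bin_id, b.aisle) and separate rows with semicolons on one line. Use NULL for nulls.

INNER JOIN keeps only pairs where the ON condition holds.
Matching on a.bin_id = b.bin_id.
- bin_id=6: 1 matching b row(s), so 1 row(s) emitted.
- bin_id=11: 3 matching b row(s), so 3 row(s) emitted.
- bin_id=9: 1 matching b row(s), so 1 row(s) emitted.
- bin_id=11: 3 matching b row(s), so 3 row(s) emitted.
- bin_id=11: 3 matching b row(s), so 3 row(s) emitted.
- bin_id=5: 1 matching b row(s), so 1 row(s) emitted.

(5, 5, E); (6, 6, G); (9, 9, H); (11, 11, C); (11, 11, C); (11, 11, C); (11, 11, F); (11, 11, F); (11, 11, F); (11, 11, H); (11, 11, H); (11, 11, H)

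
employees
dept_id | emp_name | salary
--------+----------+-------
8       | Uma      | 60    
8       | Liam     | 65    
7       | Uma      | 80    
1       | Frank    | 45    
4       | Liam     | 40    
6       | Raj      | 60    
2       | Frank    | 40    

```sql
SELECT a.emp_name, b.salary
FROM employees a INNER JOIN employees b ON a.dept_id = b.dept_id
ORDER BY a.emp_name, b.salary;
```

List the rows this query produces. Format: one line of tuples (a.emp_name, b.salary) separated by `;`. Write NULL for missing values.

(Frank, 40); (Frank, 45); (Liam, 40); (Liam, 60); (Liam, 65); (Raj, 60); (Uma, 60); (Uma, 65); (Uma, 80)

INNER JOIN keeps only pairs where the ON condition holds.
Matching on a.dept_id = b.dept_id.
- a[0] dept_id=8 → 2 match(es) in b → 2 row(s).
- a[1] dept_id=8 → 2 match(es) in b → 2 row(s).
- a[2] dept_id=7 → 1 match(es) in b → 1 row(s).
- a[3] dept_id=1 → 1 match(es) in b → 1 row(s).
- a[4] dept_id=4 → 1 match(es) in b → 1 row(s).
- a[5] dept_id=6 → 1 match(es) in b → 1 row(s).
- a[6] dept_id=2 → 1 match(es) in b → 1 row(s).
After projecting and ordering:
a.emp_name | b.salary
Frank | 40
Frank | 45
Liam | 40
Liam | 60
Liam | 65
Raj | 60
Uma | 60
Uma | 65
Uma | 80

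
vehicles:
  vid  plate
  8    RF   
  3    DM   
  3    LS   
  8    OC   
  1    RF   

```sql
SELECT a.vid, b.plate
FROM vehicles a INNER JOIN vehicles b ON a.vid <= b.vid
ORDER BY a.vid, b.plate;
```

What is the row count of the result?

INNER JOIN keeps only pairs where the ON condition holds.
Matching on a.vid <= b.vid.
- a row (vid=8): matches 2 b row(s) → 2 output row(s).
- a row (vid=3): matches 4 b row(s) → 4 output row(s).
- a row (vid=3): matches 4 b row(s) → 4 output row(s).
- a row (vid=8): matches 2 b row(s) → 2 output row(s).
- a row (vid=1): matches 5 b row(s) → 5 output row(s).
Total: 17 rows.

17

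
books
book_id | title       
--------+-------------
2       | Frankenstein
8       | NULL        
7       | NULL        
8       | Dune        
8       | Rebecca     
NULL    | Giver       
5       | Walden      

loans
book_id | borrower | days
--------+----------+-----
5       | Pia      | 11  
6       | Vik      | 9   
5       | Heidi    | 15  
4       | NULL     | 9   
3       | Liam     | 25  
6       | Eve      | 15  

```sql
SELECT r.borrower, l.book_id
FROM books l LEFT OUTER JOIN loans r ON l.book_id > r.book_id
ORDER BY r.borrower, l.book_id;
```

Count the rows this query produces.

LEFT JOIN keeps every row from `books`; unmatched rows get NULL for `loans`'s columns.
Matching on l.book_id > r.book_id. A NULL in a compared column never satisfies the condition.
- l[0] book_id=2 → no match; kept with NULLs on the r side.
- l[1] book_id=8 → 6 match(es) in r → 6 row(s).
- l[2] book_id=7 → 6 match(es) in r → 6 row(s).
- l[3] book_id=8 → 6 match(es) in r → 6 row(s).
- l[4] book_id=8 → 6 match(es) in r → 6 row(s).
- l[5] book_id=NULL → no match; kept with NULLs on the r side.
- l[6] book_id=5 → 2 match(es) in r → 2 row(s).
Total: 26 matched + 2 padded = 28 rows.

28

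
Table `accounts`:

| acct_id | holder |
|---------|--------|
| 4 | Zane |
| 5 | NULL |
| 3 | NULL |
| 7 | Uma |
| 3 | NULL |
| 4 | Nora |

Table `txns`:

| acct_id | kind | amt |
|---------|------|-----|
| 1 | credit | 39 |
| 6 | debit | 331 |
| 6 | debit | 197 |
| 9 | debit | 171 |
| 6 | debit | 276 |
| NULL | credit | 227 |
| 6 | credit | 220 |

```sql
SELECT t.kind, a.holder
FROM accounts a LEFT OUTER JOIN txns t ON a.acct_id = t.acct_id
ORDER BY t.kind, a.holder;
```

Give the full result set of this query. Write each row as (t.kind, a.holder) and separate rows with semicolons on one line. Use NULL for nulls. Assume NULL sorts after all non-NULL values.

(NULL, Nora); (NULL, Uma); (NULL, Zane); (NULL, NULL); (NULL, NULL); (NULL, NULL)

LEFT JOIN keeps every row from `accounts`; unmatched rows get NULL for `txns`'s columns.
Matching on a.acct_id = t.acct_id. A NULL in a compared column never satisfies the condition.
- a[0] acct_id=4 → no match; kept with NULLs on the t side.
- a[1] acct_id=5 → no match; kept with NULLs on the t side.
- a[2] acct_id=3 → no match; kept with NULLs on the t side.
- a[3] acct_id=7 → no match; kept with NULLs on the t side.
- a[4] acct_id=3 → no match; kept with NULLs on the t side.
- a[5] acct_id=4 → no match; kept with NULLs on the t side.
After projecting and ordering:
t.kind | a.holder
NULL | Nora
NULL | Uma
NULL | Zane
NULL | NULL
NULL | NULL
NULL | NULL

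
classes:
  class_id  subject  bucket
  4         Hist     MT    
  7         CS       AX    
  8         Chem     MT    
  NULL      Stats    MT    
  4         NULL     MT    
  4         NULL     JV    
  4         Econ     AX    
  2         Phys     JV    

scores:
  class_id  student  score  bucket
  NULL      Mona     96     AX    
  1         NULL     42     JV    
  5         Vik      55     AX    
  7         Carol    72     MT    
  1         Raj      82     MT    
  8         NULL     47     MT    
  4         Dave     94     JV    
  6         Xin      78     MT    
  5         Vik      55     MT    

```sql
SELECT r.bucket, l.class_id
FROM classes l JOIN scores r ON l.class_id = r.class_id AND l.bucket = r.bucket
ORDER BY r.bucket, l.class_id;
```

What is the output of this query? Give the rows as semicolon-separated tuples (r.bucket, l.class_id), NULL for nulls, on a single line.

INNER JOIN keeps only pairs where the ON condition holds.
Matching on l.class_id = r.class_id AND l.bucket = r.bucket. A NULL in a compared column never satisfies the condition.
- l (class_id=4, bucket=MT) has no partner → excluded.
- l (class_id=7, bucket=AX) has no partner → excluded.
- l (class_id=8, bucket=MT) pairs with 1 row(s) of r.
- l (class_id=NULL, bucket=MT) has no partner → excluded.
- l (class_id=4, bucket=MT) has no partner → excluded.
- l (class_id=4, bucket=JV) pairs with 1 row(s) of r.
- l (class_id=4, bucket=AX) has no partner → excluded.
- l (class_id=2, bucket=JV) has no partner → excluded.
After projecting and ordering:
r.bucket | l.class_id
JV | 4
MT | 8

(JV, 4); (MT, 8)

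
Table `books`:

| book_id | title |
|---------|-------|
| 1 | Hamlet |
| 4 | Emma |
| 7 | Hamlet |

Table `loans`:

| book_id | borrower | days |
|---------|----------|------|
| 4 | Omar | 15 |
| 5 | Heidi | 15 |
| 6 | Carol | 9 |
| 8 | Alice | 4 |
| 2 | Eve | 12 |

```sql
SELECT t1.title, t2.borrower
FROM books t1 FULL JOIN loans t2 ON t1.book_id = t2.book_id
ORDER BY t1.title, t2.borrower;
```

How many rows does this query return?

FULL OUTER JOIN keeps every row from both sides; unmatched rows get NULL for the other side's columns.
Matching on t1.book_id = t2.book_id.
- book_id=1: no t2 row matches, row kept with t2 columns NULL.
- book_id=4: 1 matching t2 row(s), so 1 row(s) emitted.
- book_id=7: no t2 row matches, row kept with t2 columns NULL.
- 4 t2 row(s) had no t1 match → kept, t1 columns NULL.
Total: 1 matched + 6 padded = 7 rows.

7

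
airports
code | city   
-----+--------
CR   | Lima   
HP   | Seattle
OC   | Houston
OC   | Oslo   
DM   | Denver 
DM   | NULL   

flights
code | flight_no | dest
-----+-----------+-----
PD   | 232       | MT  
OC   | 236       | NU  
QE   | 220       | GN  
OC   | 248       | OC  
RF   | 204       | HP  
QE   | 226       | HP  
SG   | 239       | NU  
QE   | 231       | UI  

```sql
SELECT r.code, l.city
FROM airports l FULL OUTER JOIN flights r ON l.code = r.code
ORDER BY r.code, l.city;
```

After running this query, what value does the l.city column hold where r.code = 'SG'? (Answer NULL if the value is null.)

FULL OUTER JOIN keeps every row from both sides; unmatched rows get NULL for the other side's columns.
Matching on l.code = r.code.
- l[0] code=CR → no match; kept with NULLs on the r side.
- l[1] code=HP → no match; kept with NULLs on the r side.
- l[2] code=OC → 2 match(es) in r → 2 row(s).
- l[3] code=OC → 2 match(es) in r → 2 row(s).
- l[4] code=DM → no match; kept with NULLs on the r side.
- l[5] code=DM → no match; kept with NULLs on the r side.
- 6 r row(s) had no l match → kept, l columns NULL.

NULL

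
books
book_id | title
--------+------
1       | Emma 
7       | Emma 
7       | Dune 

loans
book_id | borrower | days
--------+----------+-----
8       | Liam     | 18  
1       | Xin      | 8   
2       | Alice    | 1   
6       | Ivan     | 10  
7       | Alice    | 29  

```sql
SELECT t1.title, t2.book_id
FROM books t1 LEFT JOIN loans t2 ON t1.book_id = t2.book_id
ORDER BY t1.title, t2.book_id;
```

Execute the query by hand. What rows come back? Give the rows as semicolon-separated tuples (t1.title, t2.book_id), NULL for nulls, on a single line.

(Dune, 7); (Emma, 1); (Emma, 7)

LEFT JOIN keeps every row from `books`; unmatched rows get NULL for `loans`'s columns.
Matching on t1.book_id = t2.book_id.
- t1 (book_id=1) pairs with 1 row(s) of t2.
- t1 (book_id=7) pairs with 1 row(s) of t2.
- t1 (book_id=7) pairs with 1 row(s) of t2.
After projecting and ordering:
t1.title | t2.book_id
Dune | 7
Emma | 1
Emma | 7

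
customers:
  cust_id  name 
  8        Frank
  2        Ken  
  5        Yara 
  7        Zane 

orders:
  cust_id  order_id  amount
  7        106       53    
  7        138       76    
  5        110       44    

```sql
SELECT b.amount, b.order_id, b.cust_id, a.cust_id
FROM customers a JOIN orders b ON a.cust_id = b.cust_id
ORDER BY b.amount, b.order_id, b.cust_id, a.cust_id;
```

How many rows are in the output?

3

INNER JOIN keeps only pairs where the ON condition holds.
Matching on a.cust_id = b.cust_id.
Matched pairs: 3.
Total: 3 rows.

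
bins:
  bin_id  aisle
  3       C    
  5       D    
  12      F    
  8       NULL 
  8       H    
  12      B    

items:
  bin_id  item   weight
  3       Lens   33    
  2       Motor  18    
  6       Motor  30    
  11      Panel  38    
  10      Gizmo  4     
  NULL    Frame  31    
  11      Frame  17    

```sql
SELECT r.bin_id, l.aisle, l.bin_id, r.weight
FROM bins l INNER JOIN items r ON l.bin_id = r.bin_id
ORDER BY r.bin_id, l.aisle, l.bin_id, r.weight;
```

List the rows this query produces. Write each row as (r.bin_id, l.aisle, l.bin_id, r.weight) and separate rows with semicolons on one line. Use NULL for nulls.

INNER JOIN keeps only pairs where the ON condition holds.
Matching on l.bin_id = r.bin_id. A NULL in a compared column never satisfies the condition.
- l[0] bin_id=3 → 1 match(es) in r → 1 row(s).
- l[1] bin_id=5 → no match; dropped.
- l[2] bin_id=12 → no match; dropped.
- l[3] bin_id=8 → no match; dropped.
- l[4] bin_id=8 → no match; dropped.
- l[5] bin_id=12 → no match; dropped.
After projecting and ordering:
r.bin_id | l.aisle | l.bin_id | r.weight
3 | C | 3 | 33

(3, C, 3, 33)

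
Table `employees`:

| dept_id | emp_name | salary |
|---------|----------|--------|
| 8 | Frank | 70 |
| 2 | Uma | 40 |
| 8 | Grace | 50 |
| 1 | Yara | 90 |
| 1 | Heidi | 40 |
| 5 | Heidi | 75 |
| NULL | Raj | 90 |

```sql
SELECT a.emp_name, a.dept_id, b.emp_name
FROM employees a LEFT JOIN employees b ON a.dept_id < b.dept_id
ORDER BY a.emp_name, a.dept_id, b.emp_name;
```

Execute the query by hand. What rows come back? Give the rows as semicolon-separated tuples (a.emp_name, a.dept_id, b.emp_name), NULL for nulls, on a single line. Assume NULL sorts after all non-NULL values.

LEFT JOIN keeps every row from `employees a`; unmatched rows get NULL for `employees b`'s columns.
Matching on a.dept_id < b.dept_id. A NULL in a compared column never satisfies the condition.
Matched pairs: 13; unmatched a rows kept: 3.

(Frank, 8, NULL); (Grace, 8, NULL); (Heidi, 1, Frank); (Heidi, 1, Grace); (Heidi, 1, Heidi); (Heidi, 1, Uma); (Heidi, 5, Frank); (Heidi, 5, Grace); (Raj, NULL, NULL); (Uma, 2, Frank); (Uma, 2, Grace); (Uma, 2, Heidi); (Yara, 1, Frank); (Yara, 1, Grace); (Yara, 1, Heidi); (Yara, 1, Uma)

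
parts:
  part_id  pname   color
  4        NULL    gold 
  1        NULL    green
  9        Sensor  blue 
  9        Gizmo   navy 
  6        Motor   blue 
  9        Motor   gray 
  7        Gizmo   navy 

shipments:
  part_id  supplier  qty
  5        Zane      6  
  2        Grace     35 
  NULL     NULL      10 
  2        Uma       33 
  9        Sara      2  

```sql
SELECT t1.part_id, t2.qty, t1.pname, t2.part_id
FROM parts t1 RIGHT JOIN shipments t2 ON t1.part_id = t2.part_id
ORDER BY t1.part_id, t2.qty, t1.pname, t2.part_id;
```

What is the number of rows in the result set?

RIGHT JOIN keeps every row from `shipments`; unmatched rows get NULL for `parts`'s columns.
Matching on t1.part_id = t2.part_id. A NULL in a compared column never satisfies the condition.
- t1[0] part_id=4 → no match.
- t1[1] part_id=1 → no match.
- t1[2] part_id=9 → 1 match(es) in t2 → 1 row(s).
- t1[3] part_id=9 → 1 match(es) in t2 → 1 row(s).
- t1[4] part_id=6 → no match.
- t1[5] part_id=9 → 1 match(es) in t2 → 1 row(s).
- t1[6] part_id=7 → no match.
- 4 t2 row(s) had no t1 match → kept, t1 columns NULL.
Total: 3 matched + 4 padded = 7 rows.

7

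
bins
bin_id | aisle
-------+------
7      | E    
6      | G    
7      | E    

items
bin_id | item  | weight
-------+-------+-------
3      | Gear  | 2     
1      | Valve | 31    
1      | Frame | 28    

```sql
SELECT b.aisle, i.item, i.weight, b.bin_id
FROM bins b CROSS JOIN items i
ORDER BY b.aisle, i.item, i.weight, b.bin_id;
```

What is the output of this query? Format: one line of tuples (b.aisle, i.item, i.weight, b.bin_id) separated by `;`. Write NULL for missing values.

(E, Frame, 28, 7); (E, Frame, 28, 7); (E, Gear, 2, 7); (E, Gear, 2, 7); (E, Valve, 31, 7); (E, Valve, 31, 7); (G, Frame, 28, 6); (G, Gear, 2, 6); (G, Valve, 31, 6)

CROSS JOIN pairs every row of `bins` with every row of `items`: 3 × 3 = 9 rows.
After projecting and ordering:
b.aisle | i.item | i.weight | b.bin_id
E | Frame | 28 | 7
E | Frame | 28 | 7
E | Gear | 2 | 7
E | Gear | 2 | 7
E | Valve | 31 | 7
E | Valve | 31 | 7
G | Frame | 28 | 6
G | Gear | 2 | 6
G | Valve | 31 | 6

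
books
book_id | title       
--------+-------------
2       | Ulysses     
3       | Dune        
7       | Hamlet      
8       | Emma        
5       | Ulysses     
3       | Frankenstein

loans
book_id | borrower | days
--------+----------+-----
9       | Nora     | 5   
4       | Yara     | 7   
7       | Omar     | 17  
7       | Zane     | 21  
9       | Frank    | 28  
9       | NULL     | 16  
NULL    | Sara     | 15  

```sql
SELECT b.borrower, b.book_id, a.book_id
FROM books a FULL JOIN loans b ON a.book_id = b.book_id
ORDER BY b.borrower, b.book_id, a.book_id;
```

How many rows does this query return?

12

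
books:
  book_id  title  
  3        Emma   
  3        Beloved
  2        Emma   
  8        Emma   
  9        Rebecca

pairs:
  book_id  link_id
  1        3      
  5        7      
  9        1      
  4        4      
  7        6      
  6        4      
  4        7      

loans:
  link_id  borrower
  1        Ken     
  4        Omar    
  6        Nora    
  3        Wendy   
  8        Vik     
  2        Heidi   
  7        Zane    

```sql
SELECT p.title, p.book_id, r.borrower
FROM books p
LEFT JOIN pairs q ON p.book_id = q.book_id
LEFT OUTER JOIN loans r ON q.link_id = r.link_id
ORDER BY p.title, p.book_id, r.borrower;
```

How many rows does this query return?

5

Joins associate left-to-right: books LEFT JOIN pairs on book_id gives 5 intermediate row(s).
Then LEFT JOIN `loans r` on link_id: each of those 5 rows is kept; rows whose q.link_id has no match in r get NULL for r's columns.
Result: 5 row(s).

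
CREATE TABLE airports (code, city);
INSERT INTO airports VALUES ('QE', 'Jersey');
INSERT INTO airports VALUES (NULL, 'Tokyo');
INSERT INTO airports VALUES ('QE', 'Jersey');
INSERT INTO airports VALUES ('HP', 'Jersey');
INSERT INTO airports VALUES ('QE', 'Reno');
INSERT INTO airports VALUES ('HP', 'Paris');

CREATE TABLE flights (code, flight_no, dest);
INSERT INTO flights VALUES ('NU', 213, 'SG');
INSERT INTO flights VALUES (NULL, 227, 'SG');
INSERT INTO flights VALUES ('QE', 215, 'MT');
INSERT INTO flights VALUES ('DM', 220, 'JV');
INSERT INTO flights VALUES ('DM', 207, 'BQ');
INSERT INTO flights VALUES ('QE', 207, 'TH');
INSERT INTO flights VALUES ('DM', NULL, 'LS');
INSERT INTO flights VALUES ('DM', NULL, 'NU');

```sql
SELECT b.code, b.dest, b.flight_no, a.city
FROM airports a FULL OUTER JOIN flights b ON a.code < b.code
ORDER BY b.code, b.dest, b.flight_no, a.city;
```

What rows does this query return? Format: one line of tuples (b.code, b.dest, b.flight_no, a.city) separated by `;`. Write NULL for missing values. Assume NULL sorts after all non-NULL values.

FULL OUTER JOIN keeps every row from both sides; unmatched rows get NULL for the other side's columns.
Matching on a.code < b.code. A NULL in a compared column never satisfies the condition.
Matched pairs: 6; unmatched a rows kept: 4; unmatched b rows kept: 5.

(DM, BQ, 207, NULL); (DM, JV, 220, NULL); (DM, LS, NULL, NULL); (DM, NU, NULL, NULL); (NU, SG, 213, Jersey); (NU, SG, 213, Paris); (QE, MT, 215, Jersey); (QE, MT, 215, Paris); (QE, TH, 207, Jersey); (QE, TH, 207, Paris); (NULL, SG, 227, NULL); (NULL, NULL, NULL, Jersey); (NULL, NULL, NULL, Jersey); (NULL, NULL, NULL, Reno); (NULL, NULL, NULL, Tokyo)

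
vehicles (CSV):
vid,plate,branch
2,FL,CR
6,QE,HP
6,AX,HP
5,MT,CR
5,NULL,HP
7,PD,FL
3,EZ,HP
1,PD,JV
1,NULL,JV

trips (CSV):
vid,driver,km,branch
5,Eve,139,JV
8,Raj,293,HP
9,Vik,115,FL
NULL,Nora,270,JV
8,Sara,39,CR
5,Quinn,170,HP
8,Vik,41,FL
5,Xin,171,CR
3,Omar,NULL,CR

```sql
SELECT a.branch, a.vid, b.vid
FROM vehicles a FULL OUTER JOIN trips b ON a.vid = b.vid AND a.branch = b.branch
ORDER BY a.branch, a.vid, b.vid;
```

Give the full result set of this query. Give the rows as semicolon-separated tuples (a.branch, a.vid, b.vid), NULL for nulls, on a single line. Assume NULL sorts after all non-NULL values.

FULL OUTER JOIN keeps every row from both sides; unmatched rows get NULL for the other side's columns.
Matching on a.vid = b.vid AND a.branch = b.branch. A NULL in a compared column never satisfies the condition.
- a row (vid=2, branch=CR): no match → kept, b columns NULL.
- a row (vid=6, branch=HP): no match → kept, b columns NULL.
- a row (vid=6, branch=HP): no match → kept, b columns NULL.
- a row (vid=5, branch=CR): matches 1 b row(s) → 1 output row(s).
- a row (vid=5, branch=HP): matches 1 b row(s) → 1 output row(s).
- a row (vid=7, branch=FL): no match → kept, b columns NULL.
- a row (vid=3, branch=HP): no match → kept, b columns NULL.
- a row (vid=1, branch=JV): no match → kept, b columns NULL.
- a row (vid=1, branch=JV): no match → kept, b columns NULL.
- plus 7 unmatched b row(s), each kept with NULL a columns.

(CR, 2, NULL); (CR, 5, 5); (FL, 7, NULL); (HP, 3, NULL); (HP, 5, 5); (HP, 6, NULL); (HP, 6, NULL); (JV, 1, NULL); (JV, 1, NULL); (NULL, NULL, 3); (NULL, NULL, 5); (NULL, NULL, 8); (NULL, NULL, 8); (NULL, NULL, 8); (NULL, NULL, 9); (NULL, NULL, NULL)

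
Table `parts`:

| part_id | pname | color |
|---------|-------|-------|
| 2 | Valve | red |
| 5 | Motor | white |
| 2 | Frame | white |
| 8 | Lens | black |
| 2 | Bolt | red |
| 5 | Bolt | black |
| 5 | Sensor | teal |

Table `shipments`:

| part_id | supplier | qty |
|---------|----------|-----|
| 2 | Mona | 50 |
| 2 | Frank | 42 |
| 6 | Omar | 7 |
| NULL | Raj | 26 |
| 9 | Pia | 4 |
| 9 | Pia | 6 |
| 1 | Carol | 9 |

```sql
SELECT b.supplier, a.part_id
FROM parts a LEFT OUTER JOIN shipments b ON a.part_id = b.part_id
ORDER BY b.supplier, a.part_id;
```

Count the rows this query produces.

LEFT JOIN keeps every row from `parts`; unmatched rows get NULL for `shipments`'s columns.
Matching on a.part_id = b.part_id. A NULL in a compared column never satisfies the condition.
Matched pairs: 6; unmatched a rows kept: 4.
Total: 6 matched + 4 padded = 10 rows.

10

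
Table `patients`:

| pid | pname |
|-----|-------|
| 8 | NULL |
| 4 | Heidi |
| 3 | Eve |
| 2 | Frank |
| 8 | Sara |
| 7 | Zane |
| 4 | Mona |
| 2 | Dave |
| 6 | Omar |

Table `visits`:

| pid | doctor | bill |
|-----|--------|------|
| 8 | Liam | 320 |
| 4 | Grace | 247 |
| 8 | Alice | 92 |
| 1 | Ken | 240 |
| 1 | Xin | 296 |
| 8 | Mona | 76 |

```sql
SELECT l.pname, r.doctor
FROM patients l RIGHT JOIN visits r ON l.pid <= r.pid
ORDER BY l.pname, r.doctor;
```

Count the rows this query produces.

34

RIGHT JOIN keeps every row from `visits`; unmatched rows get NULL for `patients`'s columns.
Matching on l.pid <= r.pid.
- pid=8: 3 matching r row(s), so 3 row(s) emitted.
- pid=4: 4 matching r row(s), so 4 row(s) emitted.
- pid=3: 4 matching r row(s), so 4 row(s) emitted.
- pid=2: 4 matching r row(s), so 4 row(s) emitted.
- pid=8: 3 matching r row(s), so 3 row(s) emitted.
- pid=7: 3 matching r row(s), so 3 row(s) emitted.
- pid=4: 4 matching r row(s), so 4 row(s) emitted.
- pid=2: 4 matching r row(s), so 4 row(s) emitted.
- pid=6: 3 matching r row(s), so 3 row(s) emitted.
- 2 row(s) from r found no l partner → padded with NULL.
Total: 32 matched + 2 padded = 34 rows.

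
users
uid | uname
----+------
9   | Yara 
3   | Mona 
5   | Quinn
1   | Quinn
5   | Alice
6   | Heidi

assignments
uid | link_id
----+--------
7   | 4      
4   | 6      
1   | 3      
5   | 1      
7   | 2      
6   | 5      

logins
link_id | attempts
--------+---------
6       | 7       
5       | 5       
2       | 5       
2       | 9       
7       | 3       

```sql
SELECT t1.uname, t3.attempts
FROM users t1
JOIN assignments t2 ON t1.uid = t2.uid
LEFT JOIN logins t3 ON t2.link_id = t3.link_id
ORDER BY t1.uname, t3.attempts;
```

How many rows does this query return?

Evaluate left to right. First `users t1 INNER JOIN assignments t2` on uid: 4 row(s).
Then LEFT JOIN `logins t3` on link_id: each of those 4 rows is kept; rows whose t2.link_id has no match in t3 get NULL for t3's columns.
Result: 4 row(s).

4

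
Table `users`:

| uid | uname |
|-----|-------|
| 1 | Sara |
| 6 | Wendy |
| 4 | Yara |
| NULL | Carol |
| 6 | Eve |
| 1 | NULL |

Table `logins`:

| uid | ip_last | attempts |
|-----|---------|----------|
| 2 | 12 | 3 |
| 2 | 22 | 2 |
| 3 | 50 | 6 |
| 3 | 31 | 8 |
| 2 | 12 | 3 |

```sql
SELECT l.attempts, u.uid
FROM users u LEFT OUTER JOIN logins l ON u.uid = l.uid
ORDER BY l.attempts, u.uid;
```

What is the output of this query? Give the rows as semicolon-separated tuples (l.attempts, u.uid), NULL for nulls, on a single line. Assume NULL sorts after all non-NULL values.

(NULL, 1); (NULL, 1); (NULL, 4); (NULL, 6); (NULL, 6); (NULL, NULL)

LEFT JOIN keeps every row from `users`; unmatched rows get NULL for `logins`'s columns.
Matching on u.uid = l.uid. A NULL in a compared column never satisfies the condition.
- u row (uid=1): no match → kept, l columns NULL.
- u row (uid=6): no match → kept, l columns NULL.
- u row (uid=4): no match → kept, l columns NULL.
- u row (uid=NULL): no match → kept, l columns NULL.
- u row (uid=6): no match → kept, l columns NULL.
- u row (uid=1): no match → kept, l columns NULL.
After projecting and ordering:
l.attempts | u.uid
NULL | 1
NULL | 1
NULL | 4
NULL | 6
NULL | 6
NULL | NULL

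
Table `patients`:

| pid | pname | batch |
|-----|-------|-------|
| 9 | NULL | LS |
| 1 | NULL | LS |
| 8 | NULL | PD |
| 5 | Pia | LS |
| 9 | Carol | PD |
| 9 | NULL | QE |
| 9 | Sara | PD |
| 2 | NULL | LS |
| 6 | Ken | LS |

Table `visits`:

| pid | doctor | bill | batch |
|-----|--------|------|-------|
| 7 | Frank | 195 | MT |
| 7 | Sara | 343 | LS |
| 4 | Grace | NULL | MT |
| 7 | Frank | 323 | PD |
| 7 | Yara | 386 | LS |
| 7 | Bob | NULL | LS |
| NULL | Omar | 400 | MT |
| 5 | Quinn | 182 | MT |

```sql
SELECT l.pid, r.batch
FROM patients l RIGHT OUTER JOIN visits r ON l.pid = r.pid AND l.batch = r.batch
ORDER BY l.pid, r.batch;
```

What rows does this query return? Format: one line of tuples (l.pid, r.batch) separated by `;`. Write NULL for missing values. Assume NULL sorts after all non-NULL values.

RIGHT JOIN keeps every row from `visits`; unmatched rows get NULL for `patients`'s columns.
Matching on l.pid = r.pid AND l.batch = r.batch. A NULL in a compared column never satisfies the condition.
- pid=9, batch=LS: no matching r row.
- pid=1, batch=LS: no matching r row.
- pid=8, batch=PD: no matching r row.
- pid=5, batch=LS: no matching r row.
- pid=9, batch=PD: no matching r row.
- pid=9, batch=QE: no matching r row.
- pid=9, batch=PD: no matching r row.
- pid=2, batch=LS: no matching r row.
- pid=6, batch=LS: no matching r row.
- 8 row(s) from r found no l partner → padded with NULL.
After projecting and ordering:
l.pid | r.batch
NULL | LS
NULL | LS
NULL | LS
NULL | MT
NULL | MT
NULL | MT
NULL | MT
NULL | PD

(NULL, LS); (NULL, LS); (NULL, LS); (NULL, MT); (NULL, MT); (NULL, MT); (NULL, MT); (NULL, PD)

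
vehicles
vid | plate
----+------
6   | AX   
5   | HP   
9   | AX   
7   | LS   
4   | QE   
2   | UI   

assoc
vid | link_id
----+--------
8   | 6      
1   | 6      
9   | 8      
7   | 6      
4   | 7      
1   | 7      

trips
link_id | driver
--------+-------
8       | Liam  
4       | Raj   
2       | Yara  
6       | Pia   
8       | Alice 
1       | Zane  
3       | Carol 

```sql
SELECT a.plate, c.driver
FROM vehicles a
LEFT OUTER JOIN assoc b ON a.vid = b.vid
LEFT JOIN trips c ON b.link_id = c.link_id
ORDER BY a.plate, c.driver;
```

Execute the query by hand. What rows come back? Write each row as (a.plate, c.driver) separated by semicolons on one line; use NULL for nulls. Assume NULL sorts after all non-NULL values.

(AX, Alice); (AX, Liam); (AX, NULL); (HP, NULL); (LS, Pia); (QE, NULL); (UI, NULL)

Joins associate left-to-right: vehicles LEFT JOIN assoc on vid gives 6 intermediate row(s).
Then LEFT JOIN `trips c` on link_id: each of those 6 rows is kept; rows whose b.link_id has no match in c get NULL for c's columns.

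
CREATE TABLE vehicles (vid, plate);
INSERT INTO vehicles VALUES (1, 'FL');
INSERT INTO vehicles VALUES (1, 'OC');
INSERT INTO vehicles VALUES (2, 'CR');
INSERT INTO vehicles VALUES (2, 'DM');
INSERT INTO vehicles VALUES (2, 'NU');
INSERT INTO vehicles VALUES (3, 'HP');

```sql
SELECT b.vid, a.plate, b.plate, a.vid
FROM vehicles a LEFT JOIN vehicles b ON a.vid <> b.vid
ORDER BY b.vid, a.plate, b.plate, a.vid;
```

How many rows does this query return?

22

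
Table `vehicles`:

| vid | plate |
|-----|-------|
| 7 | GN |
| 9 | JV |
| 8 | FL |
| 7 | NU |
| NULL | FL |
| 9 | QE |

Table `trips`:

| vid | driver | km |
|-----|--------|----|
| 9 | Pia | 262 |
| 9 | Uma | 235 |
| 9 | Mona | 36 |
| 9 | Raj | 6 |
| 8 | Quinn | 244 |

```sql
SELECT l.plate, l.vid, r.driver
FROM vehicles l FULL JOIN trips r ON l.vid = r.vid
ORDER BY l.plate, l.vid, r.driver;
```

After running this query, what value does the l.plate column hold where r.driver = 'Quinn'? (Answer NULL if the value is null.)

FL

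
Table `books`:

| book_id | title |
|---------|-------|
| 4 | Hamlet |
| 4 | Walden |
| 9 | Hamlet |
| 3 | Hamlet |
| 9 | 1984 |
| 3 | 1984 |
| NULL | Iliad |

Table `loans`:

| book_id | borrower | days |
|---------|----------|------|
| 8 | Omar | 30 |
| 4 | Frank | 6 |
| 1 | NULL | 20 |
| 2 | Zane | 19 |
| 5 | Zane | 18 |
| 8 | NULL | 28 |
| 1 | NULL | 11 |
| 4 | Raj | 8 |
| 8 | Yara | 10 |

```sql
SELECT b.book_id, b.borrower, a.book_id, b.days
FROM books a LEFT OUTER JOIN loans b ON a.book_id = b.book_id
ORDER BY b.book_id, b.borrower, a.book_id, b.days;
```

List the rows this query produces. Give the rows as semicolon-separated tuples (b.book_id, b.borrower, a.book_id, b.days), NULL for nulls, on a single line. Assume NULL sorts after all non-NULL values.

(4, Frank, 4, 6); (4, Frank, 4, 6); (4, Raj, 4, 8); (4, Raj, 4, 8); (NULL, NULL, 3, NULL); (NULL, NULL, 3, NULL); (NULL, NULL, 9, NULL); (NULL, NULL, 9, NULL); (NULL, NULL, NULL, NULL)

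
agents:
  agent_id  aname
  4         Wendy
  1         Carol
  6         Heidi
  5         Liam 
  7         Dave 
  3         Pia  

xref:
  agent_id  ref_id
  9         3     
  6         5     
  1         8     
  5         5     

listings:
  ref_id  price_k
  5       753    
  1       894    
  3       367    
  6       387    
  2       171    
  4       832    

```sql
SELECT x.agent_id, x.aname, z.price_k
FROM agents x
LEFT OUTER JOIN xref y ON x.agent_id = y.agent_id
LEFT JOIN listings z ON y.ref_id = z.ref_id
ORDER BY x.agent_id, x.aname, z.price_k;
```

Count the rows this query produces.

6

Evaluate left to right. First `agents x LEFT JOIN xref y` on agent_id: 6 row(s).
Then LEFT JOIN `listings z` on ref_id: each of those 6 rows is kept; rows whose y.ref_id has no match in z get NULL for z's columns.
Result: 6 row(s).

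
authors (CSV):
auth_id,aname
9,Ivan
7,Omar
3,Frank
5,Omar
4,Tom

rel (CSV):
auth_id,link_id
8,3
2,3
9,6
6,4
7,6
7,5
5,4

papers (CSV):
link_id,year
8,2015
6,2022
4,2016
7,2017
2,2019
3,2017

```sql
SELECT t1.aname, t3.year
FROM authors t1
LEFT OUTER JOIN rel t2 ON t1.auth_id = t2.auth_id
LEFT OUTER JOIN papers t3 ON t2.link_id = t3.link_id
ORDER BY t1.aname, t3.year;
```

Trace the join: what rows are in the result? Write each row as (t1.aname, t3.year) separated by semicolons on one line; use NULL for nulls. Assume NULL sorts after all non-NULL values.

(Frank, NULL); (Ivan, 2022); (Omar, 2016); (Omar, 2022); (Omar, NULL); (Tom, NULL)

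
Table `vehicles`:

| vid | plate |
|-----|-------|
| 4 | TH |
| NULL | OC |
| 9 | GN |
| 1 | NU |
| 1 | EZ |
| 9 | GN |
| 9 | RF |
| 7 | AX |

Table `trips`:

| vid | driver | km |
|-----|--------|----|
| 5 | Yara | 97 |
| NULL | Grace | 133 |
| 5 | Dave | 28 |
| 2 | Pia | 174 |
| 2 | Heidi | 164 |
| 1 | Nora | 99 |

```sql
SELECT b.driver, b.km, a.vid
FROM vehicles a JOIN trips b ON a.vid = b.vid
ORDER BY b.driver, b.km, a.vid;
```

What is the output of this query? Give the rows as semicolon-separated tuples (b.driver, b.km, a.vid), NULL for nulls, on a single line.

(Nora, 99, 1); (Nora, 99, 1)

INNER JOIN keeps only pairs where the ON condition holds.
Matching on a.vid = b.vid. A NULL in a compared column never satisfies the condition.
- a row (vid=4): no match → dropped.
- a row (vid=NULL): no match → dropped.
- a row (vid=9): no match → dropped.
- a row (vid=1): matches 1 b row(s) → 1 output row(s).
- a row (vid=1): matches 1 b row(s) → 1 output row(s).
- a row (vid=9): no match → dropped.
- a row (vid=9): no match → dropped.
- a row (vid=7): no match → dropped.
After projecting and ordering:
b.driver | b.km | a.vid
Nora | 99 | 1
Nora | 99 | 1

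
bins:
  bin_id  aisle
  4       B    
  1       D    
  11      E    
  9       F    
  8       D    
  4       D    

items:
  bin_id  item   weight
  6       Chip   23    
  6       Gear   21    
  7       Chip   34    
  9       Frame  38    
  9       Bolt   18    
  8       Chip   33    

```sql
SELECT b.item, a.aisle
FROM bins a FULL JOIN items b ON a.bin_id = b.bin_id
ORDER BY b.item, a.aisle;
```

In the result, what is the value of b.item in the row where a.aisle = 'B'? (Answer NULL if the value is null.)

FULL OUTER JOIN keeps every row from both sides; unmatched rows get NULL for the other side's columns.
Matching on a.bin_id = b.bin_id.
- bin_id=4: no b row matches, row kept with b columns NULL.
- bin_id=1: no b row matches, row kept with b columns NULL.
- bin_id=11: no b row matches, row kept with b columns NULL.
- bin_id=9: 2 matching b row(s), so 2 row(s) emitted.
- bin_id=8: 1 matching b row(s), so 1 row(s) emitted.
- bin_id=4: no b row matches, row kept with b columns NULL.
- 3 b row(s) had no a match → kept, a columns NULL.

NULL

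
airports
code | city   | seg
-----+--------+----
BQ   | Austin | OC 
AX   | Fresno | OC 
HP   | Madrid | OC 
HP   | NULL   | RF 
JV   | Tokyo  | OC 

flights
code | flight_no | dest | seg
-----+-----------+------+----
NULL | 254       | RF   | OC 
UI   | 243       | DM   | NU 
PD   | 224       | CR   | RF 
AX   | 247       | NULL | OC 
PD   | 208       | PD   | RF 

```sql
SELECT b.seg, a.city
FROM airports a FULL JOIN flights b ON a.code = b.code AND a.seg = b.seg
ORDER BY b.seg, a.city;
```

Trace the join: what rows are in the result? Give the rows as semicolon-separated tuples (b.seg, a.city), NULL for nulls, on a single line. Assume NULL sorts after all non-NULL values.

(NU, NULL); (OC, Fresno); (OC, NULL); (RF, NULL); (RF, NULL); (NULL, Austin); (NULL, Madrid); (NULL, Tokyo); (NULL, NULL)

FULL OUTER JOIN keeps every row from both sides; unmatched rows get NULL for the other side's columns.
Matching on a.code = b.code AND a.seg = b.seg. A NULL in a compared column never satisfies the condition.
- a (code=BQ, seg=OC) has no partner → padded with NULL.
- a (code=AX, seg=OC) pairs with 1 row(s) of b.
- a (code=HP, seg=OC) has no partner → padded with NULL.
- a (code=HP, seg=RF) has no partner → padded with NULL.
- a (code=JV, seg=OC) has no partner → padded with NULL.
- 4 b row(s) had no a match → kept, a columns NULL.
After projecting and ordering:
b.seg | a.city
NU | NULL
OC | Fresno
OC | NULL
RF | NULL
RF | NULL
NULL | Austin
NULL | Madrid
NULL | Tokyo
NULL | NULL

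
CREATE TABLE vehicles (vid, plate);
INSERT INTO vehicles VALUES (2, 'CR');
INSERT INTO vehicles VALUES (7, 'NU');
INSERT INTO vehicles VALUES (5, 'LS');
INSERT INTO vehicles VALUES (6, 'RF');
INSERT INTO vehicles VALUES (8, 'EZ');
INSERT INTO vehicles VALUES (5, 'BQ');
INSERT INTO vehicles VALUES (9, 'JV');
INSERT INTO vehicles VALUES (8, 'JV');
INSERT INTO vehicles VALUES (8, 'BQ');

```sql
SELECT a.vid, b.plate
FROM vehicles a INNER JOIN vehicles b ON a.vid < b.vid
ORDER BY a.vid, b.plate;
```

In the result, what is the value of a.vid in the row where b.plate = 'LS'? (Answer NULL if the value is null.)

2

INNER JOIN keeps only pairs where the ON condition holds.
Matching on a.vid < b.vid.
Matched pairs: 32.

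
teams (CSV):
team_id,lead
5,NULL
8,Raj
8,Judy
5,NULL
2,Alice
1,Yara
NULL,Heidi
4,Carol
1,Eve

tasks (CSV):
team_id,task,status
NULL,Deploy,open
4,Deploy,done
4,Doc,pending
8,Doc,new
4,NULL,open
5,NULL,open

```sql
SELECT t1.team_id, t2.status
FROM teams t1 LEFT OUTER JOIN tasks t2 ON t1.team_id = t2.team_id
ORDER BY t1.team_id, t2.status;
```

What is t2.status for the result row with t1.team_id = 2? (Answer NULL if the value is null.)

LEFT JOIN keeps every row from `teams`; unmatched rows get NULL for `tasks`'s columns.
Matching on t1.team_id = t2.team_id. A NULL in a compared column never satisfies the condition.
Matched pairs: 7; unmatched t1 rows kept: 4.

NULL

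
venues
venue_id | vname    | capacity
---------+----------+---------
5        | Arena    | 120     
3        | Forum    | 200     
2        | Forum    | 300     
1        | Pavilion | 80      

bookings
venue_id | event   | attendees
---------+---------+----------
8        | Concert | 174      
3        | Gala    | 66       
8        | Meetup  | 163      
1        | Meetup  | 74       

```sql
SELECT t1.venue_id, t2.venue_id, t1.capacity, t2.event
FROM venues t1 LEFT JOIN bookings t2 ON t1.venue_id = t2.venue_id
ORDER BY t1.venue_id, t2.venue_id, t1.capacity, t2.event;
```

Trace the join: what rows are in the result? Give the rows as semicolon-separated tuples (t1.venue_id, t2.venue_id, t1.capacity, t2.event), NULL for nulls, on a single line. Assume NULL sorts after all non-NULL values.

(1, 1, 80, Meetup); (2, NULL, 300, NULL); (3, 3, 200, Gala); (5, NULL, 120, NULL)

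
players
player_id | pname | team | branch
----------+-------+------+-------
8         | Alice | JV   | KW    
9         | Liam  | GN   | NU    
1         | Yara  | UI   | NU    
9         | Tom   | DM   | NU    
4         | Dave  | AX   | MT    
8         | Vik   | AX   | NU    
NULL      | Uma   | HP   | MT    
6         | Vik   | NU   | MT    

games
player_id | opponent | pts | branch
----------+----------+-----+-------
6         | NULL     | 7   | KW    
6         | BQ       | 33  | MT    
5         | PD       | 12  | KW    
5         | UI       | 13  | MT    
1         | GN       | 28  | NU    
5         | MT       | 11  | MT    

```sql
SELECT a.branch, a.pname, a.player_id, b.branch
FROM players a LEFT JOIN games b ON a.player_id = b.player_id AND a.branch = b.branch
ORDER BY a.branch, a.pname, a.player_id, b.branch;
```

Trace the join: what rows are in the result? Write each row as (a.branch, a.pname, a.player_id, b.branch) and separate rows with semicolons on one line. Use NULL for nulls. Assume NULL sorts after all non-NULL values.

(KW, Alice, 8, NULL); (MT, Dave, 4, NULL); (MT, Uma, NULL, NULL); (MT, Vik, 6, MT); (NU, Liam, 9, NULL); (NU, Tom, 9, NULL); (NU, Vik, 8, NULL); (NU, Yara, 1, NU)

LEFT JOIN keeps every row from `players`; unmatched rows get NULL for `games`'s columns.
Matching on a.player_id = b.player_id AND a.branch = b.branch. A NULL in a compared column never satisfies the condition.
- a (player_id=8, branch=KW) has no partner → padded with NULL.
- a (player_id=9, branch=NU) has no partner → padded with NULL.
- a (player_id=1, branch=NU) pairs with 1 row(s) of b.
- a (player_id=9, branch=NU) has no partner → padded with NULL.
- a (player_id=4, branch=MT) has no partner → padded with NULL.
- a (player_id=8, branch=NU) has no partner → padded with NULL.
- a (player_id=NULL, branch=MT) has no partner → padded with NULL.
- a (player_id=6, branch=MT) pairs with 1 row(s) of b.
After projecting and ordering:
a.branch | a.pname | a.player_id | b.branch
KW | Alice | 8 | NULL
MT | Dave | 4 | NULL
MT | Uma | NULL | NULL
MT | Vik | 6 | MT
NU | Liam | 9 | NULL
NU | Tom | 9 | NULL
NU | Vik | 8 | NULL
NU | Yara | 1 | NU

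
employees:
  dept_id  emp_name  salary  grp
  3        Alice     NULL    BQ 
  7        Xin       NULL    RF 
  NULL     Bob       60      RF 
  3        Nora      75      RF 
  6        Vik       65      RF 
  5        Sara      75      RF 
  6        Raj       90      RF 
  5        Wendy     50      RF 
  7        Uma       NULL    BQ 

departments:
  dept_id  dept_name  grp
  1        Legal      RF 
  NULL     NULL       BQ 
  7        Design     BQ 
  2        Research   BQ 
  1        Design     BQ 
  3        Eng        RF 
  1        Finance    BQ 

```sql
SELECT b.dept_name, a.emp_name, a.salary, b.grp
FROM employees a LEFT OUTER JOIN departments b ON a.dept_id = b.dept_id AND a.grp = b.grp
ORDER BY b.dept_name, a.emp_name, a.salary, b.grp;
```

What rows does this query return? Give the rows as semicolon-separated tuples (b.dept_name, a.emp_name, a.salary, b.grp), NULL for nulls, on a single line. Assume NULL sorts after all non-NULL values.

(Design, Uma, NULL, BQ); (Eng, Nora, 75, RF); (NULL, Alice, NULL, NULL); (NULL, Bob, 60, NULL); (NULL, Raj, 90, NULL); (NULL, Sara, 75, NULL); (NULL, Vik, 65, NULL); (NULL, Wendy, 50, NULL); (NULL, Xin, NULL, NULL)

LEFT JOIN keeps every row from `employees`; unmatched rows get NULL for `departments`'s columns.
Matching on a.dept_id = b.dept_id AND a.grp = b.grp. A NULL in a compared column never satisfies the condition.
- a row (dept_id=3, grp=BQ): no match → kept, b columns NULL.
- a row (dept_id=7, grp=RF): no match → kept, b columns NULL.
- a row (dept_id=NULL, grp=RF): no match → kept, b columns NULL.
- a row (dept_id=3, grp=RF): matches 1 b row(s) → 1 output row(s).
- a row (dept_id=6, grp=RF): no match → kept, b columns NULL.
- a row (dept_id=5, grp=RF): no match → kept, b columns NULL.
- a row (dept_id=6, grp=RF): no match → kept, b columns NULL.
- a row (dept_id=5, grp=RF): no match → kept, b columns NULL.
- a row (dept_id=7, grp=BQ): matches 1 b row(s) → 1 output row(s).
After projecting and ordering:
b.dept_name | a.emp_name | a.salary | b.grp
Design | Uma | NULL | BQ
Eng | Nora | 75 | RF
NULL | Alice | NULL | NULL
NULL | Bob | 60 | NULL
NULL | Raj | 90 | NULL
NULL | Sara | 75 | NULL
NULL | Vik | 65 | NULL
NULL | Wendy | 50 | NULL
NULL | Xin | NULL | NULL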